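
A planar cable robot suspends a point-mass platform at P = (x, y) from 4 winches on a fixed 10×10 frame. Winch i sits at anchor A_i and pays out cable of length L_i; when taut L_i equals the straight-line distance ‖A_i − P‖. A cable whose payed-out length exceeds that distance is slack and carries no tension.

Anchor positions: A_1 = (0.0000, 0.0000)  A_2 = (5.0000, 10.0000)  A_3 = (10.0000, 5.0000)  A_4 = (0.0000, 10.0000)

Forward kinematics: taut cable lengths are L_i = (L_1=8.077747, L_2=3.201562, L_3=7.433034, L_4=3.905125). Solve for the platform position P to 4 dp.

circle eqns → linear via eq_j − eq_1; set q_j = A_j·A_j − L_j²
q_1 = 0.0000+0.0000−65.2500 = -65.2500
-10.0000·x − 20.0000·y = q_1−q_2 = -180.0000
-20.0000·x − 10.0000·y = q_1−q_3 = -135.0000
0.0000·x − 20.0000·y = q_1−q_4 = -150.0000
solve first two rows → x=3.0000, y=7.5000
check cable 4: ‖A_4−P‖² = 15.2500 ≈ L_4² = 15.2500 ✓

(3.0000, 7.5000)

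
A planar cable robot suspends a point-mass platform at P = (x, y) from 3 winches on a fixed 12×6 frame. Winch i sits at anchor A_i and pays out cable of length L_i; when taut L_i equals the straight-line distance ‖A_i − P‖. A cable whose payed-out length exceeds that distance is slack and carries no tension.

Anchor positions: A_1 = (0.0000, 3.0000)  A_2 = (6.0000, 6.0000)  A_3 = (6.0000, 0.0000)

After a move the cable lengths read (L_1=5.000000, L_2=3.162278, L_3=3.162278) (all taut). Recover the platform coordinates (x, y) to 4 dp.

(5.0000, 3.0000)

expand ‖A_i−P‖²=L_i² and subtract eq 1 (k_i ≔ ‖A_i‖²−L_i²)
k_1 = 0.0000+9.0000−25.0000 = -16.0000
eq1−eq2 → [-12.0000  -6.0000]·P = -78.0000
eq1−eq3 → [-12.0000  6.0000]·P = -42.0000
2×2 solve → P = (5.0000, 3.0000)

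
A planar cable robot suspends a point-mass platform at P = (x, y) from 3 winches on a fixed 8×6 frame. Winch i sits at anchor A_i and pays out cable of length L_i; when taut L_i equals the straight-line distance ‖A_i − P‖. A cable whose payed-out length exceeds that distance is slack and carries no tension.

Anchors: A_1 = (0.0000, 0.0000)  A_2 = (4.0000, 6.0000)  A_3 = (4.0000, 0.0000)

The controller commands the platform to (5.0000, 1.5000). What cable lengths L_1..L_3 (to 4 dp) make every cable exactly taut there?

L_1 = √((0.0000−5.0000)² + (0.0000−1.5000)²) = 5.2202
L_2 = √((4.0000−5.0000)² + (6.0000−1.5000)²) = 4.6098
L_3 = √((4.0000−5.0000)² + (0.0000−1.5000)²) = 1.8028

(5.2202, 4.6098, 1.8028)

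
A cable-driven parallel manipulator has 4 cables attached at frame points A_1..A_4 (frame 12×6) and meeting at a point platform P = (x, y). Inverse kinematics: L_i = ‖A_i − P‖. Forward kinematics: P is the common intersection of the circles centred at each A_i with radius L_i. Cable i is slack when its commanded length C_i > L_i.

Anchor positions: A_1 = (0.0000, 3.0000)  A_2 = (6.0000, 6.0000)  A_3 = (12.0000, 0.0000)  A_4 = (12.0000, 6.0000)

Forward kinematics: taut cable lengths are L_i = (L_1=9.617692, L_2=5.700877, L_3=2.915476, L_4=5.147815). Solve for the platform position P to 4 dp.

expand ‖A_i−P‖²=L_i² and subtract eq 1 (c_i ≔ ‖A_i‖²−L_i²)
c_1 = 0.0000+9.0000−92.5000 = -83.5000
eq1−eq2 → [-12.0000  -6.0000]·P = -123.0000
eq1−eq3 → [-24.0000  6.0000]·P = -219.0000
eq1−eq4 → [-24.0000  -6.0000]·P = -237.0000
2×2 solve → P = (9.5000, 1.5000)
check cable 4: ‖A_4−P‖² = 26.5000 ≈ L_4² = 26.5000 ✓

(9.5000, 1.5000)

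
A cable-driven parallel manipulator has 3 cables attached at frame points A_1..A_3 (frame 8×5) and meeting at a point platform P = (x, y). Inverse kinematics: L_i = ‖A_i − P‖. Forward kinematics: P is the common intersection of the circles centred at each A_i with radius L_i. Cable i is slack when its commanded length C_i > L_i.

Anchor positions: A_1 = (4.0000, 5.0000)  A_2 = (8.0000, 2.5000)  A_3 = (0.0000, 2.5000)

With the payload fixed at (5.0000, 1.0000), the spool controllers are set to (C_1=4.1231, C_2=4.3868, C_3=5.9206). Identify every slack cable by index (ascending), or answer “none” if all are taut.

2, 3

cable 1: L_1 = ‖A_1−P‖ = 4.1231;  C_1 = 4.1231 → taut
cable 2: L_2 = ‖A_2−P‖ = 3.3541;  C_2 = 4.3868 → slack
cable 3: L_3 = ‖A_3−P‖ = 5.2202;  C_3 = 5.9206 → slack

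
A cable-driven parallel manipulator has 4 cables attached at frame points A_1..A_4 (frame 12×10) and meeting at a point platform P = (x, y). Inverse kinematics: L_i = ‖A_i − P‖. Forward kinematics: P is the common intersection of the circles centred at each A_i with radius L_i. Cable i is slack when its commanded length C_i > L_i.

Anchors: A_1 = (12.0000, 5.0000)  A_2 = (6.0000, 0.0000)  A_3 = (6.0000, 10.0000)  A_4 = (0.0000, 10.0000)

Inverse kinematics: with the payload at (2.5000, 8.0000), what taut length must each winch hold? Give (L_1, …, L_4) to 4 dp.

L_1 = √((12.0000−2.5000)² + (5.0000−8.0000)²) = 9.9624
L_2 = √((6.0000−2.5000)² + (0.0000−8.0000)²) = 8.7321
L_3 = √((6.0000−2.5000)² + (10.0000−8.0000)²) = 4.0311
L_4 = √((0.0000−2.5000)² + (10.0000−8.0000)²) = 3.2016

(9.9624, 8.7321, 4.0311, 3.2016)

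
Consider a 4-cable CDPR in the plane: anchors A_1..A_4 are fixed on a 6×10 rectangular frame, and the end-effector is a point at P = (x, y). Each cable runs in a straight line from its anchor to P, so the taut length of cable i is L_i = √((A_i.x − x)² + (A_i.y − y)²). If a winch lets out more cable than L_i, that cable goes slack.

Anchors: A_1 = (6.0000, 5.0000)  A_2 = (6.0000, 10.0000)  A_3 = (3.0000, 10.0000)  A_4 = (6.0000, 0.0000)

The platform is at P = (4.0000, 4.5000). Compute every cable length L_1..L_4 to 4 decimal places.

L_1 = √((6.0000−4.0000)² + (5.0000−4.5000)²) = 2.0616
L_2 = √((6.0000−4.0000)² + (10.0000−4.5000)²) = 5.8523
L_3 = √((3.0000−4.0000)² + (10.0000−4.5000)²) = 5.5902
L_4 = √((6.0000−4.0000)² + (0.0000−4.5000)²) = 4.9244

(2.0616, 5.8523, 5.5902, 4.9244)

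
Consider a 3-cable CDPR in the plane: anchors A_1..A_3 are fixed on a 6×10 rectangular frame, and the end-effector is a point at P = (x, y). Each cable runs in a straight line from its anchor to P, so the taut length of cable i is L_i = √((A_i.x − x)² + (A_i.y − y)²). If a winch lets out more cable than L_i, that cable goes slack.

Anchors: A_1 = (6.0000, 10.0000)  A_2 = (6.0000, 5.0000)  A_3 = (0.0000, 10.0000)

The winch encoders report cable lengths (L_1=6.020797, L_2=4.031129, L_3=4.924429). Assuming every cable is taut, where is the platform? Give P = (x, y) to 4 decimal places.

expand ‖A_i−P‖²=L_i² and subtract eq 1 (q_i ≔ ‖A_i‖²−L_i²)
q_1 = 36.0000+100.0000−36.2500 = 99.7500
eq1−eq2 → [0.0000  10.0000]·P = 55.0000
eq1−eq3 → [12.0000  0.0000]·P = 24.0000
2×2 solve → P = (2.0000, 5.5000)

(2.0000, 5.5000)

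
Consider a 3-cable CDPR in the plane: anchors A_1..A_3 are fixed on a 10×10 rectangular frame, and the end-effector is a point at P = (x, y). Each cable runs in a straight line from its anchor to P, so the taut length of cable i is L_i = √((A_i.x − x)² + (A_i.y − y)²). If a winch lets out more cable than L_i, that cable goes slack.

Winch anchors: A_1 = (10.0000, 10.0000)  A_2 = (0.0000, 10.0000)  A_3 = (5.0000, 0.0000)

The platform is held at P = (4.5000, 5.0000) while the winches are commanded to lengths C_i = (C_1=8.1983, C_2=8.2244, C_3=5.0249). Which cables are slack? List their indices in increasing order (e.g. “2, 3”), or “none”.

1, 2

i=1: geometric 7.4330 vs commanded 8.1983 ⇒ slack
i=2: geometric 6.7268 vs commanded 8.2244 ⇒ slack
i=3: geometric 5.0249 vs commanded 5.0249 ⇒ taut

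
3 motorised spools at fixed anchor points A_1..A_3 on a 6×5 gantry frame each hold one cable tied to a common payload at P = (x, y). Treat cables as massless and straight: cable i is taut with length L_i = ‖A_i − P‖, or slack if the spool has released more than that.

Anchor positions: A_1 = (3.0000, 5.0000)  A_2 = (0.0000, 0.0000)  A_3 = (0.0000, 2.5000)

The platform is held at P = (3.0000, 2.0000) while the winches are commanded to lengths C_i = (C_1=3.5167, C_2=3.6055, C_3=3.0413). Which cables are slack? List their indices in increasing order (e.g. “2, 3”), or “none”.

i=1: geometric 3.0000 vs commanded 3.5167 ⇒ slack
i=2: geometric 3.6056 vs commanded 3.6055 ⇒ taut
i=3: geometric 3.0414 vs commanded 3.0413 ⇒ taut

1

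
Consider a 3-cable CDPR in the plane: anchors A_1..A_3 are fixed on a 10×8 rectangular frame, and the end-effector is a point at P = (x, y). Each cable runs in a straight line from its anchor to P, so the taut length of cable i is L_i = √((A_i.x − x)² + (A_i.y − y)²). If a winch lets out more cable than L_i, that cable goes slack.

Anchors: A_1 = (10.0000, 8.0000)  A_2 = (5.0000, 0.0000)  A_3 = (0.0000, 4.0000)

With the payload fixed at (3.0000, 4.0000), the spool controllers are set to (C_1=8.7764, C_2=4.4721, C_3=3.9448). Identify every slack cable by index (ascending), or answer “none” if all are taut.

1, 3

i=1: geometric 8.0623 vs commanded 8.7764 ⇒ slack
i=2: geometric 4.4721 vs commanded 4.4721 ⇒ taut
i=3: geometric 3.0000 vs commanded 3.9448 ⇒ slack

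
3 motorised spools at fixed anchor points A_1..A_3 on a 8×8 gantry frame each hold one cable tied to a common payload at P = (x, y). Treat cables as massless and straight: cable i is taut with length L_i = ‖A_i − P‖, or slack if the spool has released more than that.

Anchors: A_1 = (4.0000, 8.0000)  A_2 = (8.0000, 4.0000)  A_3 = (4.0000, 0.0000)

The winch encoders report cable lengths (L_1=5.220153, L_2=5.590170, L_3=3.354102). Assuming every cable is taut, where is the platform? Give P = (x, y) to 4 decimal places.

(2.5000, 3.0000)

expand ‖A_i−P‖²=L_i² and subtract eq 1 (q_i ≔ ‖A_i‖²−L_i²)
q_1 = 16.0000+64.0000−27.2500 = 52.7500
eq1−eq2 → [-8.0000  8.0000]·P = 4.0000
eq1−eq3 → [0.0000  16.0000]·P = 48.0000
2×2 solve → P = (2.5000, 3.0000)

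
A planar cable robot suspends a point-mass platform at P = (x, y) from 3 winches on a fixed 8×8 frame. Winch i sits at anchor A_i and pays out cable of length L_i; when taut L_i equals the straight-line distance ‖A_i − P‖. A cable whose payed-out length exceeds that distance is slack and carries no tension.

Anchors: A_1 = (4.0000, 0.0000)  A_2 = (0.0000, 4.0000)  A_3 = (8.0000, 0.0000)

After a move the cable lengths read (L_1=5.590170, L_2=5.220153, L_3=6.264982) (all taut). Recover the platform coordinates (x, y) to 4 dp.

(5.0000, 5.5000)

circle eqns → linear via eq_j − eq_1; set k_j = A_j·A_j − L_j²
k_1 = 16.0000+0.0000−31.2500 = -15.2500
8.0000·x − 8.0000·y = k_1−k_2 = -4.0000
-8.0000·x + 0.0000·y = k_1−k_3 = -40.0000
solve first two rows → x=5.0000, y=5.5000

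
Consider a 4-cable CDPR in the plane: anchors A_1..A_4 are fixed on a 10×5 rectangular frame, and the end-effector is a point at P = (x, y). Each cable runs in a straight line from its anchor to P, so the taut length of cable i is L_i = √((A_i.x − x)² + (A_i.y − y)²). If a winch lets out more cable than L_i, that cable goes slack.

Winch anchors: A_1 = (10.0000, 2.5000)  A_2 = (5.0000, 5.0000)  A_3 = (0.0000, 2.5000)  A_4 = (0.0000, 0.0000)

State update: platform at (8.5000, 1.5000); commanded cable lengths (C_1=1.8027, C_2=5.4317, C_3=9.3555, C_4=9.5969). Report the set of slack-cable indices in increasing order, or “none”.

cable 1: L_1 = ‖A_1−P‖ = 1.8028;  C_1 = 1.8027 → taut
cable 2: L_2 = ‖A_2−P‖ = 4.9497;  C_2 = 5.4317 → slack
cable 3: L_3 = ‖A_3−P‖ = 8.5586;  C_3 = 9.3555 → slack
cable 4: L_4 = ‖A_4−P‖ = 8.6313;  C_4 = 9.5969 → slack

2, 3, 4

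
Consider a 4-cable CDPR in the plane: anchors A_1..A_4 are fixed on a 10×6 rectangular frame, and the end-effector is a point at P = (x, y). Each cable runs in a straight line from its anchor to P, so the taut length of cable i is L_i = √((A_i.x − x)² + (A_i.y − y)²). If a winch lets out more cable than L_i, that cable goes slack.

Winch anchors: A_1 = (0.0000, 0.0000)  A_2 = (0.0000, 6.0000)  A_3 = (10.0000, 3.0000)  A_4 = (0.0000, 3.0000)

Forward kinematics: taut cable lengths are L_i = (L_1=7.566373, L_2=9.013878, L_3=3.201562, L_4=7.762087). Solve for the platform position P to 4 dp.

(7.5000, 1.0000)

each cable: (A_i−P)·(A_i−P) = L_i²; let q_i = ‖A_i‖²−L_i²
q_1 = 0.0000+0.0000−57.2500 = -57.2500
row 1: 0.0000x − 12.0000y = -12.0000  (q_2=-45.2500)
row 2: -20.0000x − 6.0000y = -156.0000  (q_3=98.7500)
row 3: 0.0000x − 6.0000y = -6.0000  (q_4=-51.2500)
Cramer on rows 1–2 → x = 7.5000, y = 1.0000
check cable 4: ‖A_4−P‖² = 60.2500 ≈ L_4² = 60.2500 ✓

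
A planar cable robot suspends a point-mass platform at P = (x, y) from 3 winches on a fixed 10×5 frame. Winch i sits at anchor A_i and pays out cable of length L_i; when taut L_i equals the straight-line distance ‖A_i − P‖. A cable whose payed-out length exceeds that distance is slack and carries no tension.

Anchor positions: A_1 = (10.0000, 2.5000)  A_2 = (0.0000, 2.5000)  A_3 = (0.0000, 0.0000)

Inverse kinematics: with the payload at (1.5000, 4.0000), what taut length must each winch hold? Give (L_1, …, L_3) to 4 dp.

(8.6313, 2.1213, 4.2720)

L_1 = √((10.0000−1.5000)² + (2.5000−4.0000)²) = 8.6313
L_2 = √((0.0000−1.5000)² + (2.5000−4.0000)²) = 2.1213
L_3 = √((0.0000−1.5000)² + (0.0000−4.0000)²) = 4.2720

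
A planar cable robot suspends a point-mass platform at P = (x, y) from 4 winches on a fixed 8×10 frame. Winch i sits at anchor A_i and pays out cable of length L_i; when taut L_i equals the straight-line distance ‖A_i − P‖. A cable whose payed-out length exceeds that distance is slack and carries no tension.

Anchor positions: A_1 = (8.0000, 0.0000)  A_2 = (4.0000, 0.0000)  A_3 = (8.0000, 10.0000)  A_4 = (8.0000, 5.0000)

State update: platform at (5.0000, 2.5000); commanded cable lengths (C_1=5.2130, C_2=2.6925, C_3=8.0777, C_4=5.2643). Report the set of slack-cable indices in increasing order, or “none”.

1, 4

cable 1: √((3.0000)²+(-2.5000)²)=3.9051, C_1=5.2130: slack
cable 2: √((-1.0000)²+(-2.5000)²)=2.6926, C_2=2.6925: taut
cable 3: √((3.0000)²+(7.5000)²)=8.0777, C_3=8.0777: taut
cable 4: √((3.0000)²+(2.5000)²)=3.9051, C_4=5.2643: slack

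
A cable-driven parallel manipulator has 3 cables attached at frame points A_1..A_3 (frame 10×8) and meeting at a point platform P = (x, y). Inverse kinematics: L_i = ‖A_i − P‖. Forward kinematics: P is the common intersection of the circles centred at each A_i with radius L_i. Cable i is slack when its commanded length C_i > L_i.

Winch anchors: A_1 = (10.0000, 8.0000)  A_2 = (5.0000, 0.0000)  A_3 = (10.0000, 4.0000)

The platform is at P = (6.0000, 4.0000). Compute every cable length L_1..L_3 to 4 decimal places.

L_1 = √((10.0000−6.0000)² + (8.0000−4.0000)²) = 5.6569
L_2 = √((5.0000−6.0000)² + (0.0000−4.0000)²) = 4.1231
L_3 = √((10.0000−6.0000)² + (4.0000−4.0000)²) = 4.0000

(5.6569, 4.1231, 4.0000)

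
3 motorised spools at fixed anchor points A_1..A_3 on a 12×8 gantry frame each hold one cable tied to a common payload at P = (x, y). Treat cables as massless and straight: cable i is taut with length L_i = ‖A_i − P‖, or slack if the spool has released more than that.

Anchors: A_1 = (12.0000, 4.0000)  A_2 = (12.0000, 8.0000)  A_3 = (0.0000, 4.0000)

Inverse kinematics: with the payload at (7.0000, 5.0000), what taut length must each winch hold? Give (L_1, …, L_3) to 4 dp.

(5.0990, 5.8310, 7.0711)

L_1: Δ = A_1−P = (5.0000, -1.0000) → ‖Δ‖ = √26.0000 = 5.0990
L_2: Δ = A_2−P = (5.0000, 3.0000) → ‖Δ‖ = √34.0000 = 5.8310
L_3: Δ = A_3−P = (-7.0000, -1.0000) → ‖Δ‖ = √50.0000 = 7.0711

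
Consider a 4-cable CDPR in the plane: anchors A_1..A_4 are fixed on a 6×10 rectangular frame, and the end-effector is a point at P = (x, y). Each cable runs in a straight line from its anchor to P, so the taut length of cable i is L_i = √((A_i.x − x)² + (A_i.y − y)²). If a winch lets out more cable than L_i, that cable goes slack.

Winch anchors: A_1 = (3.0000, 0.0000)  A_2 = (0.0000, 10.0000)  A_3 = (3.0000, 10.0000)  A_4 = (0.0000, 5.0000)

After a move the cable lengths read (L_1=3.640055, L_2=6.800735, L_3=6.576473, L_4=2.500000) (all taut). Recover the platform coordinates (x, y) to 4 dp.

(2.0000, 3.5000)

expand ‖A_i−P‖²=L_i² and subtract eq 1 (q_i ≔ ‖A_i‖²−L_i²)
q_1 = 9.0000+0.0000−13.2500 = -4.2500
eq1−eq2 → [6.0000  -20.0000]·P = -58.0000
eq1−eq3 → [0.0000  -20.0000]·P = -70.0000
eq1−eq4 → [6.0000  -10.0000]·P = -23.0000
2×2 solve → P = (2.0000, 3.5000)
check cable 4: ‖A_4−P‖² = 6.2500 ≈ L_4² = 6.2500 ✓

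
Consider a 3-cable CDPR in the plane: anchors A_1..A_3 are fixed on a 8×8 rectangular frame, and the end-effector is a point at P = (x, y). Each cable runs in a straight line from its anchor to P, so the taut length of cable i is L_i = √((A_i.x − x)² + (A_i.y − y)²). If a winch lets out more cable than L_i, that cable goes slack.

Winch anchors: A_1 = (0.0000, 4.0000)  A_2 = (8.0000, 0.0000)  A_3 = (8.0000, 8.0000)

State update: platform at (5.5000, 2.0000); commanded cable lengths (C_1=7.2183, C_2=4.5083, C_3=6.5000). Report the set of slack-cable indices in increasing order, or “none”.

1, 2

cable 1: L_1 = ‖A_1−P‖ = 5.8523;  C_1 = 7.2183 → slack
cable 2: L_2 = ‖A_2−P‖ = 3.2016;  C_2 = 4.5083 → slack
cable 3: L_3 = ‖A_3−P‖ = 6.5000;  C_3 = 6.5000 → taut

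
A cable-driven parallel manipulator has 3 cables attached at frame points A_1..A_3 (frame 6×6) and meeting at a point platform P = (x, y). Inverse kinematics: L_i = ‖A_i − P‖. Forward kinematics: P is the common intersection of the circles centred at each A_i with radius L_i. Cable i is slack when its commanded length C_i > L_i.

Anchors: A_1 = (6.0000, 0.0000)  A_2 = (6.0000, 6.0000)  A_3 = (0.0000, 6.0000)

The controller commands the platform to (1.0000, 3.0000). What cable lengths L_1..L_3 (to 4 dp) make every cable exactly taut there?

cable 1: Δx=5.0000, Δy=-3.0000; L_1 = √(Δx²+Δy²) = 5.8310
cable 2: Δx=5.0000, Δy=3.0000; L_2 = √(Δx²+Δy²) = 5.8310
cable 3: Δx=-1.0000, Δy=3.0000; L_3 = √(Δx²+Δy²) = 3.1623

(5.8310, 5.8310, 3.1623)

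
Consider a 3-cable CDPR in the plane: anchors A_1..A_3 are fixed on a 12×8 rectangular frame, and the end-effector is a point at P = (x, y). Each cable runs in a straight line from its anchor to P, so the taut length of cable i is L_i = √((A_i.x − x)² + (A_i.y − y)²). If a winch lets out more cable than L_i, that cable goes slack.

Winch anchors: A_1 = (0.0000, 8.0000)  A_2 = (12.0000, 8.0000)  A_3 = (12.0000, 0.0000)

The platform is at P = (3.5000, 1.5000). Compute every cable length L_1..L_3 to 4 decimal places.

(7.3824, 10.7005, 8.6313)

L_1 = √((0.0000−3.5000)² + (8.0000−1.5000)²) = 7.3824
L_2 = √((12.0000−3.5000)² + (8.0000−1.5000)²) = 10.7005
L_3 = √((12.0000−3.5000)² + (0.0000−1.5000)²) = 8.6313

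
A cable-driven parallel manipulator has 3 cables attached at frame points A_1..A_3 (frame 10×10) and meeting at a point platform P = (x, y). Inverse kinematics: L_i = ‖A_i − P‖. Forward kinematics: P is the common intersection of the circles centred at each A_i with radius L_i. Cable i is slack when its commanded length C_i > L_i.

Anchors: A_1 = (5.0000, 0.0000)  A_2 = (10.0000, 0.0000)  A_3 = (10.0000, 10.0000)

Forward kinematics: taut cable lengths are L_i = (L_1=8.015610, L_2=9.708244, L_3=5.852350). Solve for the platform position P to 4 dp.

each cable: (A_i−P)·(A_i−P) = L_i²; let k_i = ‖A_i‖²−L_i²
k_1 = 25.0000+0.0000−64.2500 = -39.2500
row 1: -10.0000x + 0.0000y = -45.0000  (k_2=5.7500)
row 2: -10.0000x − 20.0000y = -205.0000  (k_3=165.7500)
Cramer on rows 1–2 → x = 4.5000, y = 8.0000

(4.5000, 8.0000)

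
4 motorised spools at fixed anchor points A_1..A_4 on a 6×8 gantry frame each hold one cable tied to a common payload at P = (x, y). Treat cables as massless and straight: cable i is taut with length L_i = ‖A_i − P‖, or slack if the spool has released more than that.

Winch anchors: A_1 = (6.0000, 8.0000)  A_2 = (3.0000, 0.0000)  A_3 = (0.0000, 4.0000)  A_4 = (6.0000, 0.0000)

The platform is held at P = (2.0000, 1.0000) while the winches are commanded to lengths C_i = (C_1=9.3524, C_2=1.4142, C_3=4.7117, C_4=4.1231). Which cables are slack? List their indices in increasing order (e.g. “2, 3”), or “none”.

1, 3

cable 1: √((4.0000)²+(7.0000)²)=8.0623, C_1=9.3524: slack
cable 2: √((1.0000)²+(-1.0000)²)=1.4142, C_2=1.4142: taut
cable 3: √((-2.0000)²+(3.0000)²)=3.6056, C_3=4.7117: slack
cable 4: √((4.0000)²+(-1.0000)²)=4.1231, C_4=4.1231: taut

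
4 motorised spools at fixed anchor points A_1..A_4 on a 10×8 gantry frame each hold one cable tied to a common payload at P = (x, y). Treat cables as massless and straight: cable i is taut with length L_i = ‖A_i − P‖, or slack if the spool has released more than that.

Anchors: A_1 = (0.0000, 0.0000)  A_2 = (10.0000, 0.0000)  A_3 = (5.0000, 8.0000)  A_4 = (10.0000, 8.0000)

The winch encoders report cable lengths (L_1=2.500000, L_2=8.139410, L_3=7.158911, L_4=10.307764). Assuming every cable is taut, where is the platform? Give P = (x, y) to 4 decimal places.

each cable: (A_i−P)·(A_i−P) = L_i²; let c_i = ‖A_i‖²−L_i²
c_1 = 0.0000+0.0000−6.2500 = -6.2500
row 1: -20.0000x + 0.0000y = -40.0000  (c_2=33.7500)
row 2: -10.0000x − 16.0000y = -44.0000  (c_3=37.7500)
row 3: -20.0000x − 16.0000y = -64.0000  (c_4=57.7500)
Cramer on rows 1–2 → x = 2.0000, y = 1.5000
check cable 4: ‖A_4−P‖² = 106.2500 ≈ L_4² = 106.2500 ✓

(2.0000, 1.5000)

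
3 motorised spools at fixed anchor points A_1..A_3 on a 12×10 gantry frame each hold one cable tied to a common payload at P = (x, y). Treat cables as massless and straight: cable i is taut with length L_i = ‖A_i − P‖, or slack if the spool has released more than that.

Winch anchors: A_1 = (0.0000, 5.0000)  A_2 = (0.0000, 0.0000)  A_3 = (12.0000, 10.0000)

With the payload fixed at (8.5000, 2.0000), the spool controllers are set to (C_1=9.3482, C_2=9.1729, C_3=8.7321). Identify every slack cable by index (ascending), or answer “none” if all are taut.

1, 2

cable 1: L_1 = ‖A_1−P‖ = 9.0139;  C_1 = 9.3482 → slack
cable 2: L_2 = ‖A_2−P‖ = 8.7321;  C_2 = 9.1729 → slack
cable 3: L_3 = ‖A_3−P‖ = 8.7321;  C_3 = 8.7321 → taut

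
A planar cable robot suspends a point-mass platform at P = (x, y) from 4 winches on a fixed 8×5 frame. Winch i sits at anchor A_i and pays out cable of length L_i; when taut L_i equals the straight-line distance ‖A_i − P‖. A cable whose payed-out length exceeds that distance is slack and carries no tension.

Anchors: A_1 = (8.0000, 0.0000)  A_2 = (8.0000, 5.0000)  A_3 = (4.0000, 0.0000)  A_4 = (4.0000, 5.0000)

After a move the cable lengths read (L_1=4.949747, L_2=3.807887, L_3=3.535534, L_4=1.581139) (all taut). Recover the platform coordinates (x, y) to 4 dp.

circle eqns → linear via eq_j − eq_1; set q_j = A_j·A_j − L_j²
q_1 = 64.0000+0.0000−24.5000 = 39.5000
0.0000·x − 10.0000·y = q_1−q_2 = -35.0000
8.0000·x + 0.0000·y = q_1−q_3 = 36.0000
8.0000·x − 10.0000·y = q_1−q_4 = 1.0000
solve first two rows → x=4.5000, y=3.5000
check cable 4: ‖A_4−P‖² = 2.5000 ≈ L_4² = 2.5000 ✓

(4.5000, 3.5000)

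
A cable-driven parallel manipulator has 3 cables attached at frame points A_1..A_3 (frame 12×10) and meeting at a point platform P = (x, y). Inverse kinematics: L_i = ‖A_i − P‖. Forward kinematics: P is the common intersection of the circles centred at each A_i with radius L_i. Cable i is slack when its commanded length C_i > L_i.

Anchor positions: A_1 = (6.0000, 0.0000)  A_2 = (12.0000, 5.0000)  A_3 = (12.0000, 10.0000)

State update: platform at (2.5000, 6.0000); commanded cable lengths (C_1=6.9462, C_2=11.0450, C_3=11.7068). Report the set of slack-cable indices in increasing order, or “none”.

cable 1: √((3.5000)²+(-6.0000)²)=6.9462, C_1=6.9462: taut
cable 2: √((9.5000)²+(-1.0000)²)=9.5525, C_2=11.0450: slack
cable 3: √((9.5000)²+(4.0000)²)=10.3078, C_3=11.7068: slack

2, 3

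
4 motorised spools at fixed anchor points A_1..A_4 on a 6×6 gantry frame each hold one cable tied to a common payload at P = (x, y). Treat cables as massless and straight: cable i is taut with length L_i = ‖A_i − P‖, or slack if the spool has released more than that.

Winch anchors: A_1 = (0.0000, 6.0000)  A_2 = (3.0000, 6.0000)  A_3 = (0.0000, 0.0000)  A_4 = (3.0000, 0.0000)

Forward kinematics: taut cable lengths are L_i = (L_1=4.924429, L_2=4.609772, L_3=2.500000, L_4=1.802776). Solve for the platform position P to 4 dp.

(2.0000, 1.5000)

each cable: (A_i−P)·(A_i−P) = L_i²; let q_i = ‖A_i‖²−L_i²
q_1 = 0.0000+36.0000−24.2500 = 11.7500
row 1: -6.0000x + 0.0000y = -12.0000  (q_2=23.7500)
row 2: 0.0000x + 12.0000y = 18.0000  (q_3=-6.2500)
row 3: -6.0000x + 12.0000y = 6.0000  (q_4=5.7500)
Cramer on rows 1–2 → x = 2.0000, y = 1.5000
check cable 4: ‖A_4−P‖² = 3.2500 ≈ L_4² = 3.2500 ✓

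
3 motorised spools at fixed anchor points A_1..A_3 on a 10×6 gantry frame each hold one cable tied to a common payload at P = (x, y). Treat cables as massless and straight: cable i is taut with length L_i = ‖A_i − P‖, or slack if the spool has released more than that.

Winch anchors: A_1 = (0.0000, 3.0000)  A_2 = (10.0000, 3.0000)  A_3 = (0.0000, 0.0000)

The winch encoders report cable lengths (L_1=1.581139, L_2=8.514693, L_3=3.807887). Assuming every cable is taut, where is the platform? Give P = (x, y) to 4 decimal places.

(1.5000, 3.5000)

each cable: (A_i−P)·(A_i−P) = L_i²; let c_i = ‖A_i‖²−L_i²
c_1 = 0.0000+9.0000−2.5000 = 6.5000
row 1: -20.0000x + 0.0000y = -30.0000  (c_2=36.5000)
row 2: 0.0000x + 6.0000y = 21.0000  (c_3=-14.5000)
Cramer on rows 1–2 → x = 1.5000, y = 3.5000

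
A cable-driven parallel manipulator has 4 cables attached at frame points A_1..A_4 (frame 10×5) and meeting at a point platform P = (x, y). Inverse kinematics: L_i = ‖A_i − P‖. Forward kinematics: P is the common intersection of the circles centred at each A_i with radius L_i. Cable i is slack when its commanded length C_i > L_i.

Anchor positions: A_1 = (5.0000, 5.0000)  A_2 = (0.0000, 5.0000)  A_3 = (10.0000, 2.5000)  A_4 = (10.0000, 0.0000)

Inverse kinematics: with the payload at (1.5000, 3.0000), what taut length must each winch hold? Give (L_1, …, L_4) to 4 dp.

(4.0311, 2.5000, 8.5147, 9.0139)

L_1 = √((5.0000−1.5000)² + (5.0000−3.0000)²) = 4.0311
L_2 = √((0.0000−1.5000)² + (5.0000−3.0000)²) = 2.5000
L_3 = √((10.0000−1.5000)² + (2.5000−3.0000)²) = 8.5147
L_4 = √((10.0000−1.5000)² + (0.0000−3.0000)²) = 9.0139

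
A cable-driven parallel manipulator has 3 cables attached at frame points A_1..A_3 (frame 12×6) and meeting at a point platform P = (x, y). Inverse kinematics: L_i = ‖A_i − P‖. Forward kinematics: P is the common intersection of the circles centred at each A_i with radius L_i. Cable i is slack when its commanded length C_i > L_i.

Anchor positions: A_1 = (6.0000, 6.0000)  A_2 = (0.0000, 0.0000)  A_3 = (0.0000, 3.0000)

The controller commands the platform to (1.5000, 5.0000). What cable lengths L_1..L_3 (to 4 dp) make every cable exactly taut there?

(4.6098, 5.2202, 2.5000)

L_1: Δ = A_1−P = (4.5000, 1.0000) → ‖Δ‖ = √21.2500 = 4.6098
L_2: Δ = A_2−P = (-1.5000, -5.0000) → ‖Δ‖ = √27.2500 = 5.2202
L_3: Δ = A_3−P = (-1.5000, -2.0000) → ‖Δ‖ = √6.2500 = 2.5000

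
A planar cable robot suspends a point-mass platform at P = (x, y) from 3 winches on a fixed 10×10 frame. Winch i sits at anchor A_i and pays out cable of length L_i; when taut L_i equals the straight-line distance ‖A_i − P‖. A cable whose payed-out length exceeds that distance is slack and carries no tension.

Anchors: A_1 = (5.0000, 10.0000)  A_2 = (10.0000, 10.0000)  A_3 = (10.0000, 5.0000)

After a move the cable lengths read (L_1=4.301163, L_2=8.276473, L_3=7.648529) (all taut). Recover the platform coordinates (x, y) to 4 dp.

each cable: (A_i−P)·(A_i−P) = L_i²; let c_i = ‖A_i‖²−L_i²
c_1 = 25.0000+100.0000−18.5000 = 106.5000
row 1: -10.0000x + 0.0000y = -25.0000  (c_2=131.5000)
row 2: -10.0000x + 10.0000y = 40.0000  (c_3=66.5000)
Cramer on rows 1–2 → x = 2.5000, y = 6.5000

(2.5000, 6.5000)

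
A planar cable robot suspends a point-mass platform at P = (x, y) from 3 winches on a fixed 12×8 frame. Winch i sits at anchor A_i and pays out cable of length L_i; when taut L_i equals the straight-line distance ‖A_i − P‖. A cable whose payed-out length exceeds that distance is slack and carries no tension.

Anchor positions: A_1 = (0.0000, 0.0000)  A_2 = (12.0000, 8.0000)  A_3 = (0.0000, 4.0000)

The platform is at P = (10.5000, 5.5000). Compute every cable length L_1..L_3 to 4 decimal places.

L_1: Δ = A_1−P = (-10.5000, -5.5000) → ‖Δ‖ = √140.5000 = 11.8533
L_2: Δ = A_2−P = (1.5000, 2.5000) → ‖Δ‖ = √8.5000 = 2.9155
L_3: Δ = A_3−P = (-10.5000, -1.5000) → ‖Δ‖ = √112.5000 = 10.6066

(11.8533, 2.9155, 10.6066)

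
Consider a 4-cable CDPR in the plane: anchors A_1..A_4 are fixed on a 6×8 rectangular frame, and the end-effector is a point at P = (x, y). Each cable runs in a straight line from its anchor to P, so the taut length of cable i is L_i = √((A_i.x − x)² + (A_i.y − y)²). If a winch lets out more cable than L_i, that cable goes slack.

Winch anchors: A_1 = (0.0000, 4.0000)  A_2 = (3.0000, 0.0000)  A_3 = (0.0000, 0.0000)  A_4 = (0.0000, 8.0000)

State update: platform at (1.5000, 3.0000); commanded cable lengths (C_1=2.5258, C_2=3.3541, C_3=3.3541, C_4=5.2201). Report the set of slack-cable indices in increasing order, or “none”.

1

cable 1: √((-1.5000)²+(1.0000)²)=1.8028, C_1=2.5258: slack
cable 2: √((1.5000)²+(-3.0000)²)=3.3541, C_2=3.3541: taut
cable 3: √((-1.5000)²+(-3.0000)²)=3.3541, C_3=3.3541: taut
cable 4: √((-1.5000)²+(5.0000)²)=5.2202, C_4=5.2201: taut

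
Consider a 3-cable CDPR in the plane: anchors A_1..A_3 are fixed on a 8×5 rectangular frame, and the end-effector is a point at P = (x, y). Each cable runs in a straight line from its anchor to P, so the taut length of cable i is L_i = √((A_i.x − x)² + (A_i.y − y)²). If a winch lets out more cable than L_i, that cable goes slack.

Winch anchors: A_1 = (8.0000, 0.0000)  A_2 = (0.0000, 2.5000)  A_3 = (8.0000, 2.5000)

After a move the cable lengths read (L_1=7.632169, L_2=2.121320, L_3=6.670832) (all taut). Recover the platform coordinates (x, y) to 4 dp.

each cable: (A_i−P)·(A_i−P) = L_i²; let q_i = ‖A_i‖²−L_i²
q_1 = 64.0000+0.0000−58.2500 = 5.7500
row 1: 16.0000x − 5.0000y = 4.0000  (q_2=1.7500)
row 2: 0.0000x − 5.0000y = -20.0000  (q_3=25.7500)
Cramer on rows 1–2 → x = 1.5000, y = 4.0000

(1.5000, 4.0000)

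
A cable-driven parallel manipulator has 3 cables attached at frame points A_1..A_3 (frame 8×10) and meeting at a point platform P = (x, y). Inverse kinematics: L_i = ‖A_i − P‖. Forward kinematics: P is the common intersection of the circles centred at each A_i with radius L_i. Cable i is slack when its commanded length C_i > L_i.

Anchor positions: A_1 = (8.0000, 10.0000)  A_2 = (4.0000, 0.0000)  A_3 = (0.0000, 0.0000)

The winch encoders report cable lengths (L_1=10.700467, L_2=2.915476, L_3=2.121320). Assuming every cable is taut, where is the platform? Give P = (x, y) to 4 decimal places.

each cable: (A_i−P)·(A_i−P) = L_i²; let c_i = ‖A_i‖²−L_i²
c_1 = 64.0000+100.0000−114.5000 = 49.5000
row 1: 8.0000x + 20.0000y = 42.0000  (c_2=7.5000)
row 2: 16.0000x + 20.0000y = 54.0000  (c_3=-4.5000)
Cramer on rows 1–2 → x = 1.5000, y = 1.5000

(1.5000, 1.5000)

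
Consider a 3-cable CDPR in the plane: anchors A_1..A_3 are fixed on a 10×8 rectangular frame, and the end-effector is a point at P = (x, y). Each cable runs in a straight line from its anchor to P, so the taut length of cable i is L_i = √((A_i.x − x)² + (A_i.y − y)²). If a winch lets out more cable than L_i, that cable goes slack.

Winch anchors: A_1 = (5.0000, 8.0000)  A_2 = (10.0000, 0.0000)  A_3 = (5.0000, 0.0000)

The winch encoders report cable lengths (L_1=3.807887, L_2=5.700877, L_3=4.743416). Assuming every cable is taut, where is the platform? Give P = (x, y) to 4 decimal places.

(6.5000, 4.5000)

expand ‖A_i−P‖²=L_i² and subtract eq 1 (q_i ≔ ‖A_i‖²−L_i²)
q_1 = 25.0000+64.0000−14.5000 = 74.5000
eq1−eq2 → [-10.0000  16.0000]·P = 7.0000
eq1−eq3 → [0.0000  16.0000]·P = 72.0000
2×2 solve → P = (6.5000, 4.5000)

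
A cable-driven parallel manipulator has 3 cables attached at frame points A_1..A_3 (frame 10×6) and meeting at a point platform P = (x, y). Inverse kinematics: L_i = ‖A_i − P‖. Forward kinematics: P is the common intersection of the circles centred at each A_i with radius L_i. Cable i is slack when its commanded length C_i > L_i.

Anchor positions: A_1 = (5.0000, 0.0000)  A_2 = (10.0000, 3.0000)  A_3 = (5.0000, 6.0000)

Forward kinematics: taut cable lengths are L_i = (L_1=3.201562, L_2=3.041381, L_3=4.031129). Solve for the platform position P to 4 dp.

(7.0000, 2.5000)

circle eqns → linear via eq_j − eq_1; set k_j = A_j·A_j − L_j²
k_1 = 25.0000+0.0000−10.2500 = 14.7500
-10.0000·x − 6.0000·y = k_1−k_2 = -85.0000
0.0000·x − 12.0000·y = k_1−k_3 = -30.0000
solve first two rows → x=7.0000, y=2.5000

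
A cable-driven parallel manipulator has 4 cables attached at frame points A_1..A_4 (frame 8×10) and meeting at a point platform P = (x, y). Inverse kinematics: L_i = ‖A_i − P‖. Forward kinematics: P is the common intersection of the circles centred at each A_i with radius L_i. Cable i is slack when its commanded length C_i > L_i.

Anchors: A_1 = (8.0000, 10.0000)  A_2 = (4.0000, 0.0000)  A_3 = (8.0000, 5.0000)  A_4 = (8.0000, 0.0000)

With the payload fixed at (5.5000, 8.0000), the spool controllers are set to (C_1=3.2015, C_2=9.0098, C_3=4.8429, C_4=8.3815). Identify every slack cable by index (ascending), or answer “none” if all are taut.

cable 1: √((2.5000)²+(2.0000)²)=3.2016, C_1=3.2015: taut
cable 2: √((-1.5000)²+(-8.0000)²)=8.1394, C_2=9.0098: slack
cable 3: √((2.5000)²+(-3.0000)²)=3.9051, C_3=4.8429: slack
cable 4: √((2.5000)²+(-8.0000)²)=8.3815, C_4=8.3815: taut

2, 3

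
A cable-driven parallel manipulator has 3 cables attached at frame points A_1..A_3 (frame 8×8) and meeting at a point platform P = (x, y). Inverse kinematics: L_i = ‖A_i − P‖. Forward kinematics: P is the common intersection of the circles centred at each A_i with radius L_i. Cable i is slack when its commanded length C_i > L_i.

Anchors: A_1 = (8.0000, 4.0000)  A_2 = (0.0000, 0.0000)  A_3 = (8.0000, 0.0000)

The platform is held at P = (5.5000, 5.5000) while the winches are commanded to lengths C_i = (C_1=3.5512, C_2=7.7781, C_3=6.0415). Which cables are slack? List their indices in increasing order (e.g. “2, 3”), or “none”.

cable 1: L_1 = ‖A_1−P‖ = 2.9155;  C_1 = 3.5512 → slack
cable 2: L_2 = ‖A_2−P‖ = 7.7782;  C_2 = 7.7781 → taut
cable 3: L_3 = ‖A_3−P‖ = 6.0415;  C_3 = 6.0415 → taut

1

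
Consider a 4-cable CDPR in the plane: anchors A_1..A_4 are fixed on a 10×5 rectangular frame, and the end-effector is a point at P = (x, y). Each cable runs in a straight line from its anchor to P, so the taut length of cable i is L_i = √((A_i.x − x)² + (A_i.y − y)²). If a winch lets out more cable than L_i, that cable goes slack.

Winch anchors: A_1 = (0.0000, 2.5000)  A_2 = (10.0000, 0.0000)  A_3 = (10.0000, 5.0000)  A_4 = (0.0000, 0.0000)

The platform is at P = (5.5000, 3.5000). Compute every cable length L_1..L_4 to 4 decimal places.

L_1: Δ = A_1−P = (-5.5000, -1.0000) → ‖Δ‖ = √31.2500 = 5.5902
L_2: Δ = A_2−P = (4.5000, -3.5000) → ‖Δ‖ = √32.5000 = 5.7009
L_3: Δ = A_3−P = (4.5000, 1.5000) → ‖Δ‖ = √22.5000 = 4.7434
L_4: Δ = A_4−P = (-5.5000, -3.5000) → ‖Δ‖ = √42.5000 = 6.5192

(5.5902, 5.7009, 4.7434, 6.5192)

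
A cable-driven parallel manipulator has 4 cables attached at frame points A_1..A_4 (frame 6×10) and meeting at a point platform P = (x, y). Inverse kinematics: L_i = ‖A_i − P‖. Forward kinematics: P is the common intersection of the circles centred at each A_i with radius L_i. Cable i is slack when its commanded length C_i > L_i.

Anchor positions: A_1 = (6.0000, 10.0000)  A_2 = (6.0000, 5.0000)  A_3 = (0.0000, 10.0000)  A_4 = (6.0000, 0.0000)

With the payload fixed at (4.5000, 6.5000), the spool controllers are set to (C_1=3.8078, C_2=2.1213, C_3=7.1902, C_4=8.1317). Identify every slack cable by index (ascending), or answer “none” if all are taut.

3, 4

cable 1: L_1 = ‖A_1−P‖ = 3.8079;  C_1 = 3.8078 → taut
cable 2: L_2 = ‖A_2−P‖ = 2.1213;  C_2 = 2.1213 → taut
cable 3: L_3 = ‖A_3−P‖ = 5.7009;  C_3 = 7.1902 → slack
cable 4: L_4 = ‖A_4−P‖ = 6.6708;  C_4 = 8.1317 → slack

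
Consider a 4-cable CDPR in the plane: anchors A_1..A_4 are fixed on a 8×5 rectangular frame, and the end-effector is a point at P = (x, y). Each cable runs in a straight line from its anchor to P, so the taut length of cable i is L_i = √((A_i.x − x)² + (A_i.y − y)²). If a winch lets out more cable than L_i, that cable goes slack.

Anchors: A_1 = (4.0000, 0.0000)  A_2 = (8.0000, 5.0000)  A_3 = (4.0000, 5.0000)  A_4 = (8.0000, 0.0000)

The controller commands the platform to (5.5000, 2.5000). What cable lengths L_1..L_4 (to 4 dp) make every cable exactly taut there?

cable 1: Δx=-1.5000, Δy=-2.5000; L_1 = √(Δx²+Δy²) = 2.9155
cable 2: Δx=2.5000, Δy=2.5000; L_2 = √(Δx²+Δy²) = 3.5355
cable 3: Δx=-1.5000, Δy=2.5000; L_3 = √(Δx²+Δy²) = 2.9155
cable 4: Δx=2.5000, Δy=-2.5000; L_4 = √(Δx²+Δy²) = 3.5355

(2.9155, 3.5355, 2.9155, 3.5355)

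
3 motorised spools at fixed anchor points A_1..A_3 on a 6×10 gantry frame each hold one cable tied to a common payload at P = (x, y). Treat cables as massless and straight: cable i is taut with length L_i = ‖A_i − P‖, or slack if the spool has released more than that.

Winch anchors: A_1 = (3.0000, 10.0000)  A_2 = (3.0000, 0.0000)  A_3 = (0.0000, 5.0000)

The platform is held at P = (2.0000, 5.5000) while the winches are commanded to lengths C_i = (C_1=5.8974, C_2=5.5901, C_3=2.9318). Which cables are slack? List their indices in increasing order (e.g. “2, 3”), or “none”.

cable 1: √((1.0000)²+(4.5000)²)=4.6098, C_1=5.8974: slack
cable 2: √((1.0000)²+(-5.5000)²)=5.5902, C_2=5.5901: taut
cable 3: √((-2.0000)²+(-0.5000)²)=2.0616, C_3=2.9318: slack

1, 3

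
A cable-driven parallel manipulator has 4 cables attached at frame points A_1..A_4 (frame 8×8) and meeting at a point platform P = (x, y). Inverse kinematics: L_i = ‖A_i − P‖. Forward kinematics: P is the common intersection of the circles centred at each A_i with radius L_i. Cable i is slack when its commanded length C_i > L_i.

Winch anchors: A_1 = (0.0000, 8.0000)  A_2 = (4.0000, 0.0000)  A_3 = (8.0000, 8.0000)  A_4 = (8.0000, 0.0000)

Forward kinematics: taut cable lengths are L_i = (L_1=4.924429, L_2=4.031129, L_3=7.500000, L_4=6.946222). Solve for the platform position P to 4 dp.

(2.0000, 3.5000)

circle eqns → linear via eq_j − eq_1; set q_j = A_j·A_j − L_j²
q_1 = 0.0000+64.0000−24.2500 = 39.7500
-8.0000·x + 16.0000·y = q_1−q_2 = 40.0000
-16.0000·x + 0.0000·y = q_1−q_3 = -32.0000
-16.0000·x + 16.0000·y = q_1−q_4 = 24.0000
solve first two rows → x=2.0000, y=3.5000
check cable 4: ‖A_4−P‖² = 48.2500 ≈ L_4² = 48.2500 ✓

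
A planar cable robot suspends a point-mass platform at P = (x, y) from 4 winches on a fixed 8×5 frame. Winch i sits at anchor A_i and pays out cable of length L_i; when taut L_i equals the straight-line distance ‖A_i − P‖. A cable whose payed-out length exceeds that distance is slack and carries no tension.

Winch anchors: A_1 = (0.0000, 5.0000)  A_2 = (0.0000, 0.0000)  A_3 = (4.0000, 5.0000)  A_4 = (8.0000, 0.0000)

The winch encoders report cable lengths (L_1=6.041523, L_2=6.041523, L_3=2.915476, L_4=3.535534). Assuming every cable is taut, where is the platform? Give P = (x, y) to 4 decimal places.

circle eqns → linear via eq_j − eq_1; set c_j = A_j·A_j − L_j²
c_1 = 0.0000+25.0000−36.5000 = -11.5000
0.0000·x + 10.0000·y = c_1−c_2 = 25.0000
-8.0000·x + 0.0000·y = c_1−c_3 = -44.0000
-16.0000·x + 10.0000·y = c_1−c_4 = -63.0000
solve first two rows → x=5.5000, y=2.5000
check cable 4: ‖A_4−P‖² = 12.5000 ≈ L_4² = 12.5000 ✓

(5.5000, 2.5000)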